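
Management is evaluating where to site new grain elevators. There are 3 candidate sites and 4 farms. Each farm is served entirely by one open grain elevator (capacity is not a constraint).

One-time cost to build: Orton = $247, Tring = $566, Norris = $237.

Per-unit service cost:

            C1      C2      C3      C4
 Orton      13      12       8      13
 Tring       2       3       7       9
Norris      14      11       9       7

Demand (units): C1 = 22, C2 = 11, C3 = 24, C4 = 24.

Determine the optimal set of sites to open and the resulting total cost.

Open Tring only; minimum total cost 1027.

For any fixed open set, each farm goes to its cheapest open site; total = fixed + service.
{Tring}: C1→Tring 2·22=44, C2→Tring 3·11=33, C3→Tring 7·24=168, C4→Tring 9·24=216. Service 461; fixed 566; total 1027.
{Norris}: service 813 + fixed 237 = 1050
{Orton}: service 922 + fixed 247 = 1169
{Orton, Tring, Norris}: C1→Tring 2·22=44, C2→Tring 3·11=33, C3→Tring 7·24=168, C4→Norris 7·24=168. Service 413; fixed 1050; total 1463.
No other subset beats 1027.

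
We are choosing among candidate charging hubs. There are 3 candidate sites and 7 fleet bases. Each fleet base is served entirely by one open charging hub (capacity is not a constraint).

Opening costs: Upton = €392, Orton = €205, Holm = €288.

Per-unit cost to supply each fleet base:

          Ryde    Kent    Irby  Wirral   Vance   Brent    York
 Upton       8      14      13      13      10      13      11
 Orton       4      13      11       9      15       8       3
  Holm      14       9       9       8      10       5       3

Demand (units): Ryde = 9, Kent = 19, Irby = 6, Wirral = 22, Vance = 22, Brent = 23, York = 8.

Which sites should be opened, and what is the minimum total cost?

For any fixed open set, each fleet base goes to its cheapest open site; total = fixed + service.
{Holm}: Ryde→Holm 14·9=126, Kent→Holm 9·19=171, Irby→Holm 9·6=54, Wirral→Holm 8·22=176, Vance→Holm 10·22=220, Brent→Holm 5·23=115, York→Holm 3·8=24. Service 886; fixed 288; total 1174.
{Orton, Holm}: service 796 + fixed 493 = 1289
{Orton}: service 1085 + fixed 205 = 1290
{Upton, Orton, Holm}: service 796 + fixed 885 = 1681
No other subset beats 1174.

Open Holm only; minimum total cost 1174.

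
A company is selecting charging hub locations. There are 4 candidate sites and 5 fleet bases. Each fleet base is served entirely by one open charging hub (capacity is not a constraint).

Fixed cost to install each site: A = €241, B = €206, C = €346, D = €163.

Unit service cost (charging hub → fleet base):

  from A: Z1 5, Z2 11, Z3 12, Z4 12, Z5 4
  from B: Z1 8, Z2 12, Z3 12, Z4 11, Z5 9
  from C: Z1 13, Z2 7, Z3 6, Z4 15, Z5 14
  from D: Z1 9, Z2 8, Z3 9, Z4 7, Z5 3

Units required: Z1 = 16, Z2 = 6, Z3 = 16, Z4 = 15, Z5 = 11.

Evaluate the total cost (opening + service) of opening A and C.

Total cost: 1029

Each fleet base is assigned to its cheapest site among the open ones.
{A, C}: Z1→A 5·16=80, Z2→C 7·6=42, Z3→C 6·16=96, Z4→A 12·15=180, Z5→A 4·11=44. Service 442; fixed 587; total 1029.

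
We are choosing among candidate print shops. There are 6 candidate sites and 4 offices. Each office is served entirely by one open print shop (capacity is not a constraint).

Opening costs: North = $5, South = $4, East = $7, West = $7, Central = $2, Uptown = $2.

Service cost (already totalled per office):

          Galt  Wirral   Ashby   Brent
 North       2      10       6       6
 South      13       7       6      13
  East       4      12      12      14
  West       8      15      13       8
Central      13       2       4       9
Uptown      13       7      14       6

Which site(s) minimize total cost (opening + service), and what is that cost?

Open North and Central; minimum total cost 21.

For any fixed open set, each office goes to its cheapest open site; total = fixed + service.
{North, Central}: Galt→North 2, Wirral→Central 2, Ashby→Central 4, Brent→North 6. Service 14; fixed 7; total 21.
{North, Central, Uptown}: service 14 + fixed 9 = 23
{North, South, Central}: Galt→North 2, Wirral→Central 2, Ashby→Central 4, Brent→North 6. Service 14; fixed 11; total 25.
{North, South, East, West, Central, Uptown}: service 14 + fixed 27 = 41
No other subset beats 21.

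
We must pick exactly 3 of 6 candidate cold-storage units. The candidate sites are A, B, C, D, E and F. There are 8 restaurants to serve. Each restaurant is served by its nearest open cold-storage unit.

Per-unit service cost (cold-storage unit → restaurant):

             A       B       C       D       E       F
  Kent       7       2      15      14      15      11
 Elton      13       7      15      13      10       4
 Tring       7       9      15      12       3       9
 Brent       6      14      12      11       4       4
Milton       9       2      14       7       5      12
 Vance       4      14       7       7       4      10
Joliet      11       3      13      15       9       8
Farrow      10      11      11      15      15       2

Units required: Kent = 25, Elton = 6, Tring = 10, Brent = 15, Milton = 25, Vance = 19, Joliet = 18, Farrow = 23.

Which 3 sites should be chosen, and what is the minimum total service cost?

Choose B, E and F; total service cost 390.

With exactly 3 open, each restaurant uses its cheapest among the chosen.
{B, E, F}: Kent→B 2·25=50, Elton→F 4·6=24, Tring→E 3·10=30, Brent→E 4·15=60, Milton→B 2·25=50, Vance→E 4·19=76, Joliet→B 3·18=54, Farrow→F 2·23=46. Service cost 390.
{A, B, F}: service cost 430
{B, C, F}: service cost 507
Among all 20 size-3 choices, {B, E, F} is lowest.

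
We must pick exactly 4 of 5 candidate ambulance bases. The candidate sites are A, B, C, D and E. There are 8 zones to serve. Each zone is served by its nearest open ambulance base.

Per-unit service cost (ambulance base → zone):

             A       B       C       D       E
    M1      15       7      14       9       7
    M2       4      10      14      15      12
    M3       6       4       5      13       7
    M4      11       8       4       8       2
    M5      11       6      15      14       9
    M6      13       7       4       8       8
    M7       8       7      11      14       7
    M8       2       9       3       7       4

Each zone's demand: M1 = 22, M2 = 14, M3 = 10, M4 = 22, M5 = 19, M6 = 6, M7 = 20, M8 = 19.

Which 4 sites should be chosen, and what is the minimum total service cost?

With exactly 4 open, each zone uses its cheapest among the chosen.
{A, B, C, E}: M1→B 7·22=154, M2→A 4·14=56, M3→B 4·10=40, M4→E 2·22=44, M5→B 6·19=114, M6→C 4·6=24, M7→B 7·20=140, M8→A 2·19=38. Service cost 610.
{A, B, D, E}: service cost 628
{A, B, C, D}: service cost 654
Among all 5 size-4 choices, {A, B, C, E} is lowest.

Choose A, B, C and E; total service cost 610.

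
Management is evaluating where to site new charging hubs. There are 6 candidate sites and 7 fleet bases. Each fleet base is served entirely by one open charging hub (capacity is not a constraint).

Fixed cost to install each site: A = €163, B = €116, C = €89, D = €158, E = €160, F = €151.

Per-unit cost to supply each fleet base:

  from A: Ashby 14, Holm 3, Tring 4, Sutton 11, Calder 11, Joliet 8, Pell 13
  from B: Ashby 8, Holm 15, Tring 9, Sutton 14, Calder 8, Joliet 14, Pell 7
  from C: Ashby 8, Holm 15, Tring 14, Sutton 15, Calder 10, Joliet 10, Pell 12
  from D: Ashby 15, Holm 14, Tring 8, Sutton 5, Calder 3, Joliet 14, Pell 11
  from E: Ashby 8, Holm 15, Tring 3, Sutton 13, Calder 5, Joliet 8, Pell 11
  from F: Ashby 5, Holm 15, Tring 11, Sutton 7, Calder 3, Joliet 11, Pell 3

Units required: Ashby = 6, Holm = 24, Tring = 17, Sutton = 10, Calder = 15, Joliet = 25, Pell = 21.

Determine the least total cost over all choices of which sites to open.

For any fixed open set, each fleet base goes to its cheapest open site; total = fixed + service.
{A, F}: Ashby→F 5·6=30, Holm→A 3·24=72, Tring→A 4·17=68, Sutton→F 7·10=70, Calder→F 3·15=45, Joliet→A 8·25=200, Pell→F 3·21=63. Service 548; fixed 314; total 862.
{A, C, F}: service 548 + fixed 403 = 951
{A, B, F}: service 548 + fixed 430 = 978
{A, B, C, D, E, F}: service 511 + fixed 837 = 1348
No other subset beats 862.

Minimum total cost: 862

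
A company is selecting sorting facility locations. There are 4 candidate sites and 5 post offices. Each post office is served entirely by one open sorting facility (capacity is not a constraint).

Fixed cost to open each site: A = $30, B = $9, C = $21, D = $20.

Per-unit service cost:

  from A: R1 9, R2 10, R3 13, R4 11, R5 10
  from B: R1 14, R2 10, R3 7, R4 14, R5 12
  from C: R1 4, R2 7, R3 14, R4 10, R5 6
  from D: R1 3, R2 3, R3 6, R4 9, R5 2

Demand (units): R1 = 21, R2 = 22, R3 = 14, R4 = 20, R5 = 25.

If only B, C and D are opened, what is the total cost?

Each post office is assigned to its cheapest site among the open ones.
{B, C, D}: R1→D 3·21=63, R2→D 3·22=66, R3→D 6·14=84, R4→D 9·20=180, R5→D 2·25=50. Service 443; fixed 50; total 493.

Total cost: 493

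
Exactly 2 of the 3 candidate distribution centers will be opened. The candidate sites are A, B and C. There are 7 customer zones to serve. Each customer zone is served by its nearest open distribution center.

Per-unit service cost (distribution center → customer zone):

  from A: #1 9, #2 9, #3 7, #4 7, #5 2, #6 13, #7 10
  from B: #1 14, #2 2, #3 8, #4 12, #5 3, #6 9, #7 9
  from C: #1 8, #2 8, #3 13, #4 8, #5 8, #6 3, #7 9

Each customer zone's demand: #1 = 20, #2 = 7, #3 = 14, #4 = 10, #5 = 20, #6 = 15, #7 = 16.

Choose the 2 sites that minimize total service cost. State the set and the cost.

Choose A and C; total service cost 613.

With exactly 2 open, each customer zone uses its cheapest among the chosen.
{A, C}: #1→C 8·20=160, #2→C 8·7=56, #3→A 7·14=98, #4→A 7·10=70, #5→A 2·20=40, #6→C 3·15=45, #7→C 9·16=144. Service cost 613.
{B, C}: service cost 615
{A, B}: service cost 681
Among all 3 size-2 choices, {A, C} is lowest.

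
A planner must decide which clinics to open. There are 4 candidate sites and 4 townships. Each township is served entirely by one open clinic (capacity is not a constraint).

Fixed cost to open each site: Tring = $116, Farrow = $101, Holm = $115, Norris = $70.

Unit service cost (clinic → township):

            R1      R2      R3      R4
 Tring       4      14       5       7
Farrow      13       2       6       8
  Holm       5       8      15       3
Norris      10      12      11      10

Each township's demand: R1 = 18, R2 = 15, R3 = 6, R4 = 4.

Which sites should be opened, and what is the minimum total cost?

For any fixed open set, each township goes to its cheapest open site; total = fixed + service.
{Tring, Farrow}: R1→Tring 4·18=72, R2→Farrow 2·15=30, R3→Tring 5·6=30, R4→Tring 7·4=28. Service 160; fixed 217; total 377.
{Farrow, Holm}: service 168 + fixed 216 = 384
{Holm}: R1→Holm 5·18=90, R2→Holm 8·15=120, R3→Holm 15·6=90, R4→Holm 3·4=12. Service 312; fixed 115; total 427.
{Tring, Farrow, Holm, Norris}: service 144 + fixed 402 = 546
No other subset beats 377.

Open Tring and Farrow; minimum total cost 377.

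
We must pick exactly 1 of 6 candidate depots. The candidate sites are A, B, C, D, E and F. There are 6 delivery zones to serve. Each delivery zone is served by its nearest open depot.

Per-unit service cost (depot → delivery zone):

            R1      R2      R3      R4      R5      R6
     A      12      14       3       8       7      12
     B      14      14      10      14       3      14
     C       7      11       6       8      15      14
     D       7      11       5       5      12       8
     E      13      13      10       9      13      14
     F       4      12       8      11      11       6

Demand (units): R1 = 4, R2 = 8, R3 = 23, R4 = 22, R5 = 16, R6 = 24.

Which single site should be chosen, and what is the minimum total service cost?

With exactly 1 open, each delivery zone uses its cheapest among the chosen.
{D}: R1→D 7·4=28, R2→D 11·8=88, R3→D 5·23=115, R4→D 5·22=110, R5→D 12·16=192, R6→D 8·24=192. Service cost 725.
{A}: service cost 805
{F}: service cost 858
Among all 6 size-1 choices, {D} is lowest.

Choose D only; total service cost 725.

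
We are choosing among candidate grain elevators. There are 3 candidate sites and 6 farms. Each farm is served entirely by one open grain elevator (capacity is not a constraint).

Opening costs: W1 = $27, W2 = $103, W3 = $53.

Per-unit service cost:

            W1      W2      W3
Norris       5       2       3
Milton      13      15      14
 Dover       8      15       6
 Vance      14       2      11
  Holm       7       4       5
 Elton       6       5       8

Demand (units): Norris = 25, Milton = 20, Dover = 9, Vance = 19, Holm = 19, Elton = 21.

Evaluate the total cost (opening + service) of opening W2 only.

Each farm is assigned to its cheapest site among the open ones.
{W2}: Norris→W2 2·25=50, Milton→W2 15·20=300, Dover→W2 15·9=135, Vance→W2 2·19=38, Holm→W2 4·19=76, Elton→W2 5·21=105. Service 704; fixed 103; total 807.

Total cost: 807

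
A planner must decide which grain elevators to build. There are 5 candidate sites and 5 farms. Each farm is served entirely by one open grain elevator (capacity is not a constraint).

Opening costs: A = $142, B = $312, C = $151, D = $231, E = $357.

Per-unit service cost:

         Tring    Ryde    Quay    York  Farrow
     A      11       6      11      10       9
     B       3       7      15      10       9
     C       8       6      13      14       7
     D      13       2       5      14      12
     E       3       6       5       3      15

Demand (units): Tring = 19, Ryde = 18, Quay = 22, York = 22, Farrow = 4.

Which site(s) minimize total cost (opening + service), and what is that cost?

For any fixed open set, each farm goes to its cheapest open site; total = fixed + service.
{E}: Tring→E 3·19=57, Ryde→E 6·18=108, Quay→E 5·22=110, York→E 3·22=66, Farrow→E 15·4=60. Service 401; fixed 357; total 758.
{A, E}: service 377 + fixed 499 = 876
{C, E}: Tring→E 3·19=57, Ryde→C 6·18=108, Quay→E 5·22=110, York→E 3·22=66, Farrow→C 7·4=28. Service 369; fixed 508; total 877.
{A, B, C, D, E}: service 297 + fixed 1193 = 1490
No other subset beats 758.

Open E only; minimum total cost 758.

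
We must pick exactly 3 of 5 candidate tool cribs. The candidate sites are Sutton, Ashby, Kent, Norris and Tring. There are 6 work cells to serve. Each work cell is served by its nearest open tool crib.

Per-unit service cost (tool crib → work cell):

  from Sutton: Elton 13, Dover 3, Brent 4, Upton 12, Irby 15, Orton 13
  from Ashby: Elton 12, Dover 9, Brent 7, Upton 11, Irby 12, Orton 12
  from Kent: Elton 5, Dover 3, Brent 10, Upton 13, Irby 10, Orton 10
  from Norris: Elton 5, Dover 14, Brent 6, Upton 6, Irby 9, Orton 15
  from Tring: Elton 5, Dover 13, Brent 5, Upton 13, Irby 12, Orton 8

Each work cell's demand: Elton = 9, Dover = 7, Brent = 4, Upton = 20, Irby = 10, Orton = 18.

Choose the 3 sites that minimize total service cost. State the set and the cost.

With exactly 3 open, each work cell uses its cheapest among the chosen.
{Sutton, Norris, Tring}: Elton→Norris 5·9=45, Dover→Sutton 3·7=21, Brent→Sutton 4·4=16, Upton→Norris 6·20=120, Irby→Norris 9·10=90, Orton→Tring 8·18=144. Service cost 436.
{Kent, Norris, Tring}: service cost 440
{Sutton, Kent, Norris}: service cost 472
Among all 10 size-3 choices, {Sutton, Norris, Tring} is lowest.

Choose Sutton, Norris and Tring; total service cost 436.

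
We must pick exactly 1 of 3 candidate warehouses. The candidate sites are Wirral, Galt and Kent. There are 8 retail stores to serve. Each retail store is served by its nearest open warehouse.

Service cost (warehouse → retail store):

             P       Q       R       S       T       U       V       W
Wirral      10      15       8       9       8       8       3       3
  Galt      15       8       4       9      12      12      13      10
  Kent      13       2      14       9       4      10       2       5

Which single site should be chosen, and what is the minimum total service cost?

Choose Kent only; total service cost 59.

With exactly 1 open, each retail store uses its cheapest among the chosen.
{Kent}: P→Kent 13, Q→Kent 2, R→Kent 14, S→Kent 9, T→Kent 4, U→Kent 10, V→Kent 2, W→Kent 5. Service cost 59.
{Wirral}: service cost 64
{Galt}: service cost 83
Among all 3 size-1 choices, {Kent} is lowest.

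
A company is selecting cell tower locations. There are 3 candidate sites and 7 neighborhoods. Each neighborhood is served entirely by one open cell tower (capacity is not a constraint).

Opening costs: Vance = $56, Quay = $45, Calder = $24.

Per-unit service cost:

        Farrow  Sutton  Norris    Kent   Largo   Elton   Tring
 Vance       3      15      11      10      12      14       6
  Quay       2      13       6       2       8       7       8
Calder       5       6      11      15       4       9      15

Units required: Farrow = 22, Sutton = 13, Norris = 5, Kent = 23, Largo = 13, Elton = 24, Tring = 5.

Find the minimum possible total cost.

For any fixed open set, each neighborhood goes to its cheapest open site; total = fixed + service.
{Quay, Calder}: Farrow→Quay 2·22=44, Sutton→Calder 6·13=78, Norris→Quay 6·5=30, Kent→Quay 2·23=46, Largo→Calder 4·13=52, Elton→Quay 7·24=168, Tring→Quay 8·5=40. Service 458; fixed 69; total 527.
{Vance, Quay, Calder}: service 448 + fixed 125 = 573
{Quay}: service 601 + fixed 45 = 646
{Calder}: service 931 + fixed 24 = 955
(All 7 nonempty subsets were checked; Quay and Calder is lowest.)

Minimum total cost: 527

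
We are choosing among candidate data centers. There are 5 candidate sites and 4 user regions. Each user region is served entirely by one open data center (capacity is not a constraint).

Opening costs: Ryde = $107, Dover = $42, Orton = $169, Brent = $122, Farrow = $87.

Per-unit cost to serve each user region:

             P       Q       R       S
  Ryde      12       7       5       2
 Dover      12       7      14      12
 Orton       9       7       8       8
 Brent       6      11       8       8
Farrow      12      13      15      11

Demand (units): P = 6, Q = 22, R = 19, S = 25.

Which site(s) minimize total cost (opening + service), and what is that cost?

For any fixed open set, each user region goes to its cheapest open site; total = fixed + service.
{Ryde}: P→Ryde 12·6=72, Q→Ryde 7·22=154, R→Ryde 5·19=95, S→Ryde 2·25=50. Service 371; fixed 107; total 478.
{Ryde, Dover}: service 371 + fixed 149 = 520
{Ryde, Brent}: service 335 + fixed 229 = 564
{Ryde, Dover, Orton, Brent, Farrow}: service 335 + fixed 527 = 862
No other subset beats 478.

Open Ryde only; minimum total cost 478.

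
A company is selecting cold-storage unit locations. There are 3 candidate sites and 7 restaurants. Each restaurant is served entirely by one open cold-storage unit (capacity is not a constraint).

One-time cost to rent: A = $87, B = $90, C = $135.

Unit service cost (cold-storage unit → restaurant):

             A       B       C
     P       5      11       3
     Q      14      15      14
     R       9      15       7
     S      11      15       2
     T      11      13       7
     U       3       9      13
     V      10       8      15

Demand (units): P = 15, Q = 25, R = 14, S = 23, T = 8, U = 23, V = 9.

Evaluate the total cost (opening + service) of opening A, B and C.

Each restaurant is assigned to its cheapest site among the open ones.
{A, B, C}: P→C 3·15=45, Q→A 14·25=350, R→C 7·14=98, S→C 2·23=46, T→C 7·8=56, U→A 3·23=69, V→B 8·9=72. Service 736; fixed 312; total 1048.

Total cost: 1048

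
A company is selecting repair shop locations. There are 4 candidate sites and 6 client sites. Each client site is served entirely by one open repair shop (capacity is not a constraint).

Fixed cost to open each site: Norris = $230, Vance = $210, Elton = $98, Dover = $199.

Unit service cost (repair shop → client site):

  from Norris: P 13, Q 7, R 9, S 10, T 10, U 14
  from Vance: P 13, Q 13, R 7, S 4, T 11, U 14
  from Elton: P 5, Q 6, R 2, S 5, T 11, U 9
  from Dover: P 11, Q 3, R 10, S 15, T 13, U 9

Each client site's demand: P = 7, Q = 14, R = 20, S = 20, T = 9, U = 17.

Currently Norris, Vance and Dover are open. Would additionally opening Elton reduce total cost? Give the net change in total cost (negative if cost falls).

Yes — net change −44 (cost falls by 44).

Current service cost with {Norris, Vance, Dover}: 582.
Adding Elton: each client site re-picks its cheapest; new service cost 440, saving 142.
Extra fixed cost: 98. Net change = 98 − 142 = -44.
(Totals: 1221 → 1177.)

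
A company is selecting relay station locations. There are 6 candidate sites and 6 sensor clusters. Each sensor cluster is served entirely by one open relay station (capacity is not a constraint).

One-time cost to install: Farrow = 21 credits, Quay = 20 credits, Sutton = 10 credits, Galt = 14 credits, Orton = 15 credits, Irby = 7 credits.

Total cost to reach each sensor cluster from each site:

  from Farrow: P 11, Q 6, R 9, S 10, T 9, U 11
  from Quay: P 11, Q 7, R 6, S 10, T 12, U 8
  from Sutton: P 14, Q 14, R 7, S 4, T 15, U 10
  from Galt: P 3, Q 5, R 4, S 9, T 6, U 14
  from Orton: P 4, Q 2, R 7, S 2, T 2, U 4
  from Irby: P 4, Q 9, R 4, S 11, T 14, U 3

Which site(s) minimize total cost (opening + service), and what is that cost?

For any fixed open set, each sensor cluster goes to its cheapest open site; total = fixed + service.
{Orton}: P→Orton 4, Q→Orton 2, R→Orton 7, S→Orton 2, T→Orton 2, U→Orton 4. Service 21; fixed 15; total 36.
{Orton, Irby}: P→Orton 4, Q→Orton 2, R→Irby 4, S→Orton 2, T→Orton 2, U→Irby 3. Service 17; fixed 22; total 39.
{Sutton, Orton}: service 21 + fixed 25 = 46
{Farrow, Quay, Sutton, Galt, Orton, Irby}: service 16 + fixed 87 = 103
No other subset beats 36.

Open Orton only; minimum total cost 36.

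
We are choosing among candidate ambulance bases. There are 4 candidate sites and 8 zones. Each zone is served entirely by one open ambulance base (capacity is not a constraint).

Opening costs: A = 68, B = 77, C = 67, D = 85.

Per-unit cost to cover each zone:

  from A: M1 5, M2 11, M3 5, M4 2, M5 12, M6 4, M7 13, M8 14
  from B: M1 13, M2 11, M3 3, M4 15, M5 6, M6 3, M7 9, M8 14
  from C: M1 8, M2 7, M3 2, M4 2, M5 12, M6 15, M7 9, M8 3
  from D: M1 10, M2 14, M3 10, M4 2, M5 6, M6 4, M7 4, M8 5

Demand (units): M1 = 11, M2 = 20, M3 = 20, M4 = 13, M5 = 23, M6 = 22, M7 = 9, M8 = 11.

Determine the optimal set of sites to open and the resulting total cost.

Open C and D; minimum total cost 741.

For any fixed open set, each zone goes to its cheapest open site; total = fixed + service.
{C, D}: M1→C 8·11=88, M2→C 7·20=140, M3→C 2·20=40, M4→C 2·13=26, M5→D 6·23=138, M6→D 4·22=88, M7→D 4·9=36, M8→C 3·11=33. Service 589; fixed 152; total 741.
{B, C}: service 612 + fixed 144 = 756
{A, C, D}: M1→A 5·11=55, M2→C 7·20=140, M3→C 2·20=40, M4→A 2·13=26, M5→D 6·23=138, M6→A 4·22=88, M7→D 4·9=36, M8→C 3·11=33. Service 556; fixed 220; total 776.
{A, B, C, D}: service 534 + fixed 297 = 831
No other subset beats 741.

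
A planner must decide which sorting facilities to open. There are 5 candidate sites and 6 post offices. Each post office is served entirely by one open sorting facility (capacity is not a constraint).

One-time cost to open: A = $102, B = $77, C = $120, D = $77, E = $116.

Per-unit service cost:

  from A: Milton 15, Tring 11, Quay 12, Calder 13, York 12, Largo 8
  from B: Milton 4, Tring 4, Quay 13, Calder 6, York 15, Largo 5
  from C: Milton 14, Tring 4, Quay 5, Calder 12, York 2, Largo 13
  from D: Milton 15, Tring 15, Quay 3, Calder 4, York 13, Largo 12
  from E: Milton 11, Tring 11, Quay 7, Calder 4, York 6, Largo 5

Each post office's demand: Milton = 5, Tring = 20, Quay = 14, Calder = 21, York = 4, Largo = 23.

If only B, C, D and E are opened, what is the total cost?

Total cost: 739

Each post office is assigned to its cheapest site among the open ones.
{B, C, D, E}: Milton→B 4·5=20, Tring→B 4·20=80, Quay→D 3·14=42, Calder→D 4·21=84, York→C 2·4=8, Largo→B 5·23=115. Service 349; fixed 390; total 739.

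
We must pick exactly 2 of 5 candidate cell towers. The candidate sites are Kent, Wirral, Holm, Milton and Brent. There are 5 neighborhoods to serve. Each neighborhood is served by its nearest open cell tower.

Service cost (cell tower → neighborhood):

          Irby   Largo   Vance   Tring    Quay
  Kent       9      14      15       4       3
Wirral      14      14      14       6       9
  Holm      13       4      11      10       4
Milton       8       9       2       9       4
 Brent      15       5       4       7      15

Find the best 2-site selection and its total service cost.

With exactly 2 open, each neighborhood uses its cheapest among the chosen.
{Kent, Brent}: Irby→Kent 9, Largo→Brent 5, Vance→Brent 4, Tring→Kent 4, Quay→Kent 3. Service cost 25.
{Kent, Milton}: service cost 26
{Milton, Brent}: service cost 26
Among all 10 size-2 choices, {Kent, Brent} is lowest.

Choose Kent and Brent; total service cost 25.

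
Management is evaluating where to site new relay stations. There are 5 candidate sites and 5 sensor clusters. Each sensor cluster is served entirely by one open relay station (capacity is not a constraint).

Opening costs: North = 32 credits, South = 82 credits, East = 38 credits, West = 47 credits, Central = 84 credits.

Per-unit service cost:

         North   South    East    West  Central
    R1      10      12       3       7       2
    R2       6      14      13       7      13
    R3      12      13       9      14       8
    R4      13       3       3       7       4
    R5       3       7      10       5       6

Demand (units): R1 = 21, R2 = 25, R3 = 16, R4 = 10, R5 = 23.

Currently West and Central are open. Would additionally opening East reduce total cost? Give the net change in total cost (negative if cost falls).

Current service cost with {West, Central}: 500.
Adding East: each sensor cluster re-picks its cheapest; new service cost 490, saving 10.
Extra fixed cost: 38. Net change = 38 − 10 = 28.
(Totals: 631 → 659.)

No — net change +28 (cost rises by 28).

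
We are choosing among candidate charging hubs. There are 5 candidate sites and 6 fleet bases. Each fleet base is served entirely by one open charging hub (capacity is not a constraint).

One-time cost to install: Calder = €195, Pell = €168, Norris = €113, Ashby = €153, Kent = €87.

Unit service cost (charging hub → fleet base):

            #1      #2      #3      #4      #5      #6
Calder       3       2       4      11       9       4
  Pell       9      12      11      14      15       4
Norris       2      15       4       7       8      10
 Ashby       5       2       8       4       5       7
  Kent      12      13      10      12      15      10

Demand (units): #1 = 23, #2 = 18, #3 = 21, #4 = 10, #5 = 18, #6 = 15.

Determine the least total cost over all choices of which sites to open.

Minimum total cost: 667

For any fixed open set, each fleet base goes to its cheapest open site; total = fixed + service.
{Norris, Ashby}: #1→Norris 2·23=46, #2→Ashby 2·18=36, #3→Norris 4·21=84, #4→Ashby 4·10=40, #5→Ashby 5·18=90, #6→Ashby 7·15=105. Service 401; fixed 266; total 667.
{Ashby}: service 554 + fixed 153 = 707
{Calder}: #1→Calder 3·23=69, #2→Calder 2·18=36, #3→Calder 4·21=84, #4→Calder 11·10=110, #5→Calder 9·18=162, #6→Calder 4·15=60. Service 521; fixed 195; total 716.
{Calder, Pell, Norris, Ashby, Kent}: service 356 + fixed 716 = 1072
No other subset beats 667.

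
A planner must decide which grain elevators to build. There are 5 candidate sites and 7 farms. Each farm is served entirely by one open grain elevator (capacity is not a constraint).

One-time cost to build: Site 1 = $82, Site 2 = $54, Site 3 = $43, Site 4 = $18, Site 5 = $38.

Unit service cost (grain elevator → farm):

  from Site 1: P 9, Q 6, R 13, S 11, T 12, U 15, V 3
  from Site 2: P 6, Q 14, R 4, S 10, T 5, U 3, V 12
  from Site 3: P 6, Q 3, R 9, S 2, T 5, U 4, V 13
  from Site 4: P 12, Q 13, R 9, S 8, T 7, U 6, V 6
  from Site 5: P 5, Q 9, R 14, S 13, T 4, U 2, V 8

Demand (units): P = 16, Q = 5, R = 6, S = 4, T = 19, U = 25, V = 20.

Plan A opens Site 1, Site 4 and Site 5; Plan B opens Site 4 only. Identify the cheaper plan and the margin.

Plan A is cheaper by 244.

Plan A: {Site 1, Site 4, Site 5}: P→Site 5 5·16=80, Q→Site 1 6·5=30, R→Site 4 9·6=54, S→Site 4 8·4=32, T→Site 5 4·19=76, U→Site 5 2·25=50, V→Site 1 3·20=60. Service 382; fixed 138; total 520.
Plan B: {Site 4}: P→Site 4 12·16=192, Q→Site 4 13·5=65, R→Site 4 9·6=54, S→Site 4 8·4=32, T→Site 4 7·19=133, U→Site 4 6·25=150, V→Site 4 6·20=120. Service 746; fixed 18; total 764.
Difference: |520 − 764| = 244.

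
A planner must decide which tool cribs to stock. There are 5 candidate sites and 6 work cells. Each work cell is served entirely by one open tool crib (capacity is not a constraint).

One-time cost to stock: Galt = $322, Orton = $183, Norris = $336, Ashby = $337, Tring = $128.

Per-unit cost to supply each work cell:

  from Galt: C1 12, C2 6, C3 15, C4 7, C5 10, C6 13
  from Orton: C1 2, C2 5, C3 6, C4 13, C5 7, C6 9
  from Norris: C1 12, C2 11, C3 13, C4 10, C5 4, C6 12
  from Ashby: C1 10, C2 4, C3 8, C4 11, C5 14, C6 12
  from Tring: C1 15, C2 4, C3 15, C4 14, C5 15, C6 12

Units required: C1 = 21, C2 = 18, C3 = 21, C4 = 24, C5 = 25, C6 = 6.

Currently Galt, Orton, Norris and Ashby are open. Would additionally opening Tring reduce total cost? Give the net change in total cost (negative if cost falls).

Current service cost with {Galt, Orton, Norris, Ashby}: 562.
Adding Tring: each work cell re-picks its cheapest; new service cost 562, saving 0.
Extra fixed cost: 128. Net change = 128 − 0 = 128.
(Totals: 1740 → 1868.)

No — net change +128 (cost rises by 128).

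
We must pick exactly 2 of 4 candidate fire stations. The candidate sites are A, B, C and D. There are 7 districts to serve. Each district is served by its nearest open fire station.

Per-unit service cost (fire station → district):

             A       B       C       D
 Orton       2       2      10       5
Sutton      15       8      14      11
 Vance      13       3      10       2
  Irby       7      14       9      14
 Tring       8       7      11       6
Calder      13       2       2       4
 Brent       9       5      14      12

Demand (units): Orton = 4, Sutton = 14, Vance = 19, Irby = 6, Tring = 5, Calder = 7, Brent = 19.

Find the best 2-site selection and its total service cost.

With exactly 2 open, each district uses its cheapest among the chosen.
{A, B}: Orton→A 2·4=8, Sutton→B 8·14=112, Vance→B 3·19=57, Irby→A 7·6=42, Tring→B 7·5=35, Calder→B 2·7=14, Brent→B 5·19=95. Service cost 363.
{B, C}: service cost 375
{B, D}: service cost 381
Among all 6 size-2 choices, {A, B} is lowest.

Choose A and B; total service cost 363.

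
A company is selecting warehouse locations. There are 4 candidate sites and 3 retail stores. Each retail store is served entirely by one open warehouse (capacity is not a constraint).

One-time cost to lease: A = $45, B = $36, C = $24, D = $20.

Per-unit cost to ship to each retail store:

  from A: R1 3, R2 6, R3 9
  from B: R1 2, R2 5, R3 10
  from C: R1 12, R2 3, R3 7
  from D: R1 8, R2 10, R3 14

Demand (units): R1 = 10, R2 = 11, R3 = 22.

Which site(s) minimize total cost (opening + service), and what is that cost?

Open B and C; minimum total cost 267.

For any fixed open set, each retail store goes to its cheapest open site; total = fixed + service.
{B, C}: R1→B 2·10=20, R2→C 3·11=33, R3→C 7·22=154. Service 207; fixed 60; total 267.
{A, C}: service 217 + fixed 69 = 286
{B, C, D}: service 207 + fixed 80 = 287
{A, B, C, D}: R1→B 2·10=20, R2→C 3·11=33, R3→C 7·22=154. Service 207; fixed 125; total 332.
No other subset beats 267.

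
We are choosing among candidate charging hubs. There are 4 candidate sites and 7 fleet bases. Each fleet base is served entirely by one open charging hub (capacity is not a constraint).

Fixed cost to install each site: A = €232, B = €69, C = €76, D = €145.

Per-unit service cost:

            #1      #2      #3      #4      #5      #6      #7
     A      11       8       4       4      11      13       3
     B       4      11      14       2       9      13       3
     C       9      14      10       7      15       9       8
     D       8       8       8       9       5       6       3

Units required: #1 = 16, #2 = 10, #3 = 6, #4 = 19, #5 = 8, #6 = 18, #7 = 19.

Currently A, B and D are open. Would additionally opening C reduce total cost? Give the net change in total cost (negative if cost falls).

No — net change +76 (cost rises by 76).

Current service cost with {A, B, D}: 411.
Adding C: each fleet base re-picks its cheapest; new service cost 411, saving 0.
Extra fixed cost: 76. Net change = 76 − 0 = 76.
(Totals: 857 → 933.)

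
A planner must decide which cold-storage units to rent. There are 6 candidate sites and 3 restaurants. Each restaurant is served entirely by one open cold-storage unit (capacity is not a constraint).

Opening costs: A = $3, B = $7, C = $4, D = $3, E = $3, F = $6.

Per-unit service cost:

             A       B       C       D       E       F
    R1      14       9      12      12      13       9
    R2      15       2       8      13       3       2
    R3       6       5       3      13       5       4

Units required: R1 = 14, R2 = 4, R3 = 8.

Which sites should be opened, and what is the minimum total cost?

For any fixed open set, each restaurant goes to its cheapest open site; total = fixed + service.
{C, F}: R1→F 9·14=126, R2→F 2·4=8, R3→C 3·8=24. Service 158; fixed 10; total 168.
{B, C}: R1→B 9·14=126, R2→B 2·4=8, R3→C 3·8=24. Service 158; fixed 11; total 169.
{A, C, F}: R1→F 9·14=126, R2→F 2·4=8, R3→C 3·8=24. Service 158; fixed 13; total 171.
{A, B, C, D, E, F}: service 158 + fixed 26 = 184
No other subset beats 168.

Open C and F; minimum total cost 168.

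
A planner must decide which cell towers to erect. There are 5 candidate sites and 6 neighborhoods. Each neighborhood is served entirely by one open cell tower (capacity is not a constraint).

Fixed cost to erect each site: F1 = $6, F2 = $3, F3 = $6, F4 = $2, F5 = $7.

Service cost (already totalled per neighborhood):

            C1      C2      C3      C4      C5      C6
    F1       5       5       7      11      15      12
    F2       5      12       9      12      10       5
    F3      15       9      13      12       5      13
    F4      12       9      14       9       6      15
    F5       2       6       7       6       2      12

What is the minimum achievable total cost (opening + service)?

For any fixed open set, each neighborhood goes to its cheapest open site; total = fixed + service.
{F2, F5}: C1→F5 2, C2→F5 6, C3→F5 7, C4→F5 6, C5→F5 2, C6→F2 5. Service 28; fixed 10; total 38.
{F2, F4, F5}: service 28 + fixed 12 = 40
{F5}: C1→F5 2, C2→F5 6, C3→F5 7, C4→F5 6, C5→F5 2, C6→F5 12. Service 35; fixed 7; total 42.
{F1, F2, F3, F4, F5}: C1→F5 2, C2→F1 5, C3→F1 7, C4→F5 6, C5→F5 2, C6→F2 5. Service 27; fixed 24; total 51.
No other subset beats 38.

Minimum total cost: 38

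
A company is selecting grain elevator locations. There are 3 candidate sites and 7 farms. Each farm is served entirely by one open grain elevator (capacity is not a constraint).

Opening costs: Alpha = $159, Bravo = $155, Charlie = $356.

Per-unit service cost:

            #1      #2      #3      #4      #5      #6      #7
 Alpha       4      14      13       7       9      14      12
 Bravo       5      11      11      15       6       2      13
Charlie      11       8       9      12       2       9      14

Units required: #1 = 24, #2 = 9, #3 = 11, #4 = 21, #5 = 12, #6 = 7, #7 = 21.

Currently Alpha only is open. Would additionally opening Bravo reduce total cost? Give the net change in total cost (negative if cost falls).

Yes — net change −14 (cost falls by 14).

Current service cost with {Alpha}: 970.
Adding Bravo: each farm re-picks its cheapest; new service cost 801, saving 169.
Extra fixed cost: 155. Net change = 155 − 169 = -14.
(Totals: 1129 → 1115.)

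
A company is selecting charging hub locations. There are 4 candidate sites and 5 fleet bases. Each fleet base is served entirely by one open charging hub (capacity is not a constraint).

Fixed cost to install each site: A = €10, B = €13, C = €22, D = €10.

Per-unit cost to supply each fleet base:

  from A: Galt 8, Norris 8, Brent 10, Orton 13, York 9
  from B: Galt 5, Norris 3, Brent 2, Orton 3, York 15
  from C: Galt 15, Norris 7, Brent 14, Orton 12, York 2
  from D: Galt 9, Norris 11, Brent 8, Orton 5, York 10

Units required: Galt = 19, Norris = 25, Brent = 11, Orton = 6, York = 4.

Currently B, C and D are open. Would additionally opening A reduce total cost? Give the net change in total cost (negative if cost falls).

Current service cost with {B, C, D}: 218.
Adding A: each fleet base re-picks its cheapest; new service cost 218, saving 0.
Extra fixed cost: 10. Net change = 10 − 0 = 10.
(Totals: 263 → 273.)

No — net change +10 (cost rises by 10).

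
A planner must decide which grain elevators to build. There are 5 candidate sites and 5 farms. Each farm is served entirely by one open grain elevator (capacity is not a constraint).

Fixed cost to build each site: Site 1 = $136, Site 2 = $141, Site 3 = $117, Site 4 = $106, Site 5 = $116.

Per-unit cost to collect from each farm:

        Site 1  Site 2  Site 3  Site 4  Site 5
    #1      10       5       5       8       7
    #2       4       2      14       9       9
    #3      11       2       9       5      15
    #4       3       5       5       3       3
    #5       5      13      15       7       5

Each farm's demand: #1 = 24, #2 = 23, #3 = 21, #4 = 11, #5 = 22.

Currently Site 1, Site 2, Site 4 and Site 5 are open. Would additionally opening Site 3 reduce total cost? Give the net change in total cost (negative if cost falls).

No — net change +117 (cost rises by 117).

Current service cost with {Site 1, Site 2, Site 4, Site 5}: 351.
Adding Site 3: each farm re-picks its cheapest; new service cost 351, saving 0.
Extra fixed cost: 117. Net change = 117 − 0 = 117.
(Totals: 850 → 967.)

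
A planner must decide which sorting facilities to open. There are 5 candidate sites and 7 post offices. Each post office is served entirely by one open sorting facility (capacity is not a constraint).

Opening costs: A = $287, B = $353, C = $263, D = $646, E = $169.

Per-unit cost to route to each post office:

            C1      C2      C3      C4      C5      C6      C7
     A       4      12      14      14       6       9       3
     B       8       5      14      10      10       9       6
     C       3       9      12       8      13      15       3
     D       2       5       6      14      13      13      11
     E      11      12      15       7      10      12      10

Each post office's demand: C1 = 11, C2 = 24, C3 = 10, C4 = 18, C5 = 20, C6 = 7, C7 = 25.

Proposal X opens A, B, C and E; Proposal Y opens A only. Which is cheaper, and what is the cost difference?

Proposal X: {A, B, C, E}: C1→C 3·11=33, C2→B 5·24=120, C3→C 12·10=120, C4→E 7·18=126, C5→A 6·20=120, C6→A 9·7=63, C7→A 3·25=75. Service 657; fixed 1072; total 1729.
Proposal Y: {A}: C1→A 4·11=44, C2→A 12·24=288, C3→A 14·10=140, C4→A 14·18=252, C5→A 6·20=120, C6→A 9·7=63, C7→A 3·25=75. Service 982; fixed 287; total 1269.
Difference: |1729 − 1269| = 460.

Proposal Y is cheaper by 460.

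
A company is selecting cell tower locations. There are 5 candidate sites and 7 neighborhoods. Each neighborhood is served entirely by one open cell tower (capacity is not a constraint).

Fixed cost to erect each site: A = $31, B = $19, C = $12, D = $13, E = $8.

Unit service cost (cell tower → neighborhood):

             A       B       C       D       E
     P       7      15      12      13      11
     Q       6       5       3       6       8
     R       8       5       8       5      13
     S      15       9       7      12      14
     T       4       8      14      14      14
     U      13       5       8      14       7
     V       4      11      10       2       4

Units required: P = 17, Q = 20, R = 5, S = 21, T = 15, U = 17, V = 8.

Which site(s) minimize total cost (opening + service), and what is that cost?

Open A, B, C and D; minimum total cost 587.

For any fixed open set, each neighborhood goes to its cheapest open site; total = fixed + service.
{A, B, C, D}: P→A 7·17=119, Q→C 3·20=60, R→B 5·5=25, S→C 7·21=147, T→A 4·15=60, U→B 5·17=85, V→D 2·8=16. Service 512; fixed 75; total 587.
{A, B, C}: service 528 + fixed 62 = 590
{A, B, C, D, E}: service 512 + fixed 83 = 595
{E}: P→E 11·17=187, Q→E 8·20=160, R→E 13·5=65, S→E 14·21=294, T→E 14·15=210, U→E 7·17=119, V→E 4·8=32. Service 1067; fixed 8; total 1075.
No other subset beats 587.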